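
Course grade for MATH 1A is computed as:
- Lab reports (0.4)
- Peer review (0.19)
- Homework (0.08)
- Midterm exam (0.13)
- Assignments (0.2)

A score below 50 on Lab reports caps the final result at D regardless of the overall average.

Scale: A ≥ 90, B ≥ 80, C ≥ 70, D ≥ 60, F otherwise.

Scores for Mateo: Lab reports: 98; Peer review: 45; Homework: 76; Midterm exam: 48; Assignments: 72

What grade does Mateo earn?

Lab reports score 98 ≥ 50: minimum met.
Weighted total:
  Lab reports 98 × 0.4 = 39.2
  Peer review 45 × 0.19 = 8.55
  Homework 76 × 0.08 = 6.08
  Midterm exam 48 × 0.13 = 6.24
  Assignments 72 × 0.2 = 14.4
Sum = 74.47
74.47 is ≥ 70 and < 80 → C

C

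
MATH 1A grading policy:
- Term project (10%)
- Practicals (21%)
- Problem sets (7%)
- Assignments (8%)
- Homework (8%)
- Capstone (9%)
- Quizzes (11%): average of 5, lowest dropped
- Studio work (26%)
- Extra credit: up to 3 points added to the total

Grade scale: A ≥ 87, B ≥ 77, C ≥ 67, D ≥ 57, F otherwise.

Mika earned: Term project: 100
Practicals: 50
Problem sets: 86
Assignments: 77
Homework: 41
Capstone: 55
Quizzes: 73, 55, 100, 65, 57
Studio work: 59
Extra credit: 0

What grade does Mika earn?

Quizzes: drop 55 → average of remaining 4 = 295/4 = 73.75
Weighted total:
  Term project 100 × 0.1 = 10
  Practicals 50 × 0.21 = 10.5
  Problem sets 86 × 0.07 = 6.02
  Assignments 77 × 0.08 = 6.16
  Homework 41 × 0.08 = 3.28
  Capstone 55 × 0.09 = 4.95
  Quizzes 73.75 × 0.11 = 8.1125
  Studio work 59 × 0.26 = 15.34
Sum = 64.3625
Extra credit: 64.3625 + 0 = 64.3625
64.3625 is ≥ 57 and < 67 → D

D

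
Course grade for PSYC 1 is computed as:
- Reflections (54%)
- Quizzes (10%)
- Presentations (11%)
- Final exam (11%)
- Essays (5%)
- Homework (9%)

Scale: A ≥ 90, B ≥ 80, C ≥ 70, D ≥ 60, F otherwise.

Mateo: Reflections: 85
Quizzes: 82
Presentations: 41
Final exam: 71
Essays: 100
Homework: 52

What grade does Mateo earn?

Weighted total:
  Reflections 85 × 0.54 = 45.9
  Quizzes 82 × 0.1 = 8.2
  Presentations 41 × 0.11 = 4.51
  Final exam 71 × 0.11 = 7.81
  Essays 100 × 0.05 = 5
  Homework 52 × 0.09 = 4.68
Sum = 76.1
76.1 is ≥ 70 and < 80 → C

C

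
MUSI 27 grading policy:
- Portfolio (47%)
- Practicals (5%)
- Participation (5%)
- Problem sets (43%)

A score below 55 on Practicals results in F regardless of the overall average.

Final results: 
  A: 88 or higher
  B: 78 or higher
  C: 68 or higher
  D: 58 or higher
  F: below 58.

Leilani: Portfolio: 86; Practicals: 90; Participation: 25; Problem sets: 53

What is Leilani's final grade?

Practicals score 90 ≥ 55: minimum met.
Weighted total:
  Portfolio 86 × 0.47 = 40.42
  Practicals 90 × 0.05 = 4.5
  Participation 25 × 0.05 = 1.25
  Problem sets 53 × 0.43 = 22.79
Sum = 68.96
68.96 is ≥ 68 and < 78 → C

C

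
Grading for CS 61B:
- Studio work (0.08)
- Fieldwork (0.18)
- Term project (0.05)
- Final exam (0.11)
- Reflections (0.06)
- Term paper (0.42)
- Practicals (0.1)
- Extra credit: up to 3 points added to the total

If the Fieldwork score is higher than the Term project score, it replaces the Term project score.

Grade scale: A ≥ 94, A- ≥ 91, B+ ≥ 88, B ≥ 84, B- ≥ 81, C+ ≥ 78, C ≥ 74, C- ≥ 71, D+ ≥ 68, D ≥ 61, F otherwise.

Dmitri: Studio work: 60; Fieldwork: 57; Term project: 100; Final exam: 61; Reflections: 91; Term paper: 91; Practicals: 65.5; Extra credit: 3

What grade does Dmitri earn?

Fieldwork (57) ≤ Term project (100), so Term project stays at 100.
Weighted total:
  Studio work 60 × 0.08 = 4.8
  Fieldwork 57 × 0.18 = 10.26
  Term project 100 × 0.05 = 5
  Final exam 61 × 0.11 = 6.71
  Reflections 91 × 0.06 = 5.46
  Term paper 91 × 0.42 = 38.22
  Practicals 65.5 × 0.1 = 6.55
Sum = 77
Extra credit: 77 + 3 = 80
80 is ≥ 78 and < 81 → C+

C+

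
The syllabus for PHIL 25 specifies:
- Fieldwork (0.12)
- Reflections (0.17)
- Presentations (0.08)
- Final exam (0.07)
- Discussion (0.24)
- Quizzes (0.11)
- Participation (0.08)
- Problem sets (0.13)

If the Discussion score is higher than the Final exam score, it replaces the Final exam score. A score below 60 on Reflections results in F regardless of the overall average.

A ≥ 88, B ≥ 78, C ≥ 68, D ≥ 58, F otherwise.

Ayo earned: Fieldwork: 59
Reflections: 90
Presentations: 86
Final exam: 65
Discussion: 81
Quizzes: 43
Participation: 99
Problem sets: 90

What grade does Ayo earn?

Discussion (81) > Final exam (65), so Final exam counts as 81.
Reflections score 90 ≥ 60: minimum met.
Weighted total:
  Fieldwork 59 × 0.12 = 7.08
  Reflections 90 × 0.17 = 15.3
  Presentations 86 × 0.08 = 6.88
  Final exam 81 × 0.07 = 5.67
  Discussion 81 × 0.24 = 19.44
  Quizzes 43 × 0.11 = 4.73
  Participation 99 × 0.08 = 7.92
  Problem sets 90 × 0.13 = 11.7
Sum = 78.72
78.72 is ≥ 78 and < 88 → B

B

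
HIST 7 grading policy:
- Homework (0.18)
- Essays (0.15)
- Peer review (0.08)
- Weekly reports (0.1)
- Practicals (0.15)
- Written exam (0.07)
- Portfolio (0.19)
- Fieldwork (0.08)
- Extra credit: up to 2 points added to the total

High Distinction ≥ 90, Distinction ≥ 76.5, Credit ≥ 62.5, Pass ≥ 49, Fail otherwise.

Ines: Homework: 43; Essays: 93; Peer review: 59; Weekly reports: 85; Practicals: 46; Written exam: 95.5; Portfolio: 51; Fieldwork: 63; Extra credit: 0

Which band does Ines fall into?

Weighted total:
  Homework 43 × 0.18 = 7.74
  Essays 93 × 0.15 = 13.95
  Peer review 59 × 0.08 = 4.72
  Weekly reports 85 × 0.1 = 8.5
  Practicals 46 × 0.15 = 6.9
  Written exam 95.5 × 0.07 = 6.685
  Portfolio 51 × 0.19 = 9.69
  Fieldwork 63 × 0.08 = 5.04
Sum = 63.225
Extra credit: 63.225 + 0 = 63.225
63.225 is ≥ 62.5 and < 76.5 → Credit

Credit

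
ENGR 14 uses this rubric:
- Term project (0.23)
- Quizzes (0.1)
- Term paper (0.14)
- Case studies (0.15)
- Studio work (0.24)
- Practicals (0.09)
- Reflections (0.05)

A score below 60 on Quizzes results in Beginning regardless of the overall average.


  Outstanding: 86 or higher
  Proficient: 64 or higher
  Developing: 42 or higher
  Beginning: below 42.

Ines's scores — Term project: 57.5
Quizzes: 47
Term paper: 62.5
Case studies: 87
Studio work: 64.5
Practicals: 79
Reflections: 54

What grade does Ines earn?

Quizzes score 47 < 60: minimum not met.
Weighted total:
  Term project 57.5 × 0.23 = 13.225
  Quizzes 47 × 0.1 = 4.7
  Term paper 62.5 × 0.14 = 8.75
  Case studies 87 × 0.15 = 13.05
  Studio work 64.5 × 0.24 = 15.48
  Practicals 79 × 0.09 = 7.11
  Reflections 54 × 0.05 = 2.7
Sum = 65.015
Because the Quizzes minimum was not met, the result is Beginning.

Beginning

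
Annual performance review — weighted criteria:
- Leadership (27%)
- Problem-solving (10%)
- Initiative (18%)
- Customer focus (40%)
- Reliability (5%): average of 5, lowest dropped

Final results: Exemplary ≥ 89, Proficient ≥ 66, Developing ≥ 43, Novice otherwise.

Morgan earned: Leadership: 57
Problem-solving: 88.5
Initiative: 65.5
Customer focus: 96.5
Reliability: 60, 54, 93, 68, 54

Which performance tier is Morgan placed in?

Reliability: drop 54 → average of remaining 4 = 275/4 = 68.75
Weighted total:
  Leadership 57 × 0.27 = 15.39
  Problem-solving 88.5 × 0.1 = 8.85
  Initiative 65.5 × 0.18 = 11.79
  Customer focus 96.5 × 0.4 = 38.6
  Reliability 68.75 × 0.05 = 3.4375
Sum = 78.0675
78.0675 is ≥ 66 and < 89 → Proficient

Proficient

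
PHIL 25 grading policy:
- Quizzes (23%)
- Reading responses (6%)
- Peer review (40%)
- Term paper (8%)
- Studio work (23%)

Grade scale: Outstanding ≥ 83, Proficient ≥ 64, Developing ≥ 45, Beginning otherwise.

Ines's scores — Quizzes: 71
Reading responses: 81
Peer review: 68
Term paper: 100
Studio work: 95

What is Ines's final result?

Weighted total:
  Quizzes 71 × 0.23 = 16.33
  Reading responses 81 × 0.06 = 4.86
  Peer review 68 × 0.4 = 27.2
  Term paper 100 × 0.08 = 8
  Studio work 95 × 0.23 = 21.85
Sum = 78.24
78.24 is ≥ 64 and < 83 → Proficient

Proficient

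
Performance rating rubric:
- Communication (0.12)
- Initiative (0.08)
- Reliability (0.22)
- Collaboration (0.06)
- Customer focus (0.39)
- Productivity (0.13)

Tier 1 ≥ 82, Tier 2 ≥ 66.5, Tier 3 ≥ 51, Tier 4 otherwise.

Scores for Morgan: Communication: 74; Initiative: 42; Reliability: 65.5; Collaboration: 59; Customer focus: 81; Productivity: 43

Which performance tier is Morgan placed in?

Tier 2

Weighted total:
  Communication 74 × 0.12 = 8.88
  Initiative 42 × 0.08 = 3.36
  Reliability 65.5 × 0.22 = 14.41
  Collaboration 59 × 0.06 = 3.54
  Customer focus 81 × 0.39 = 31.59
  Productivity 43 × 0.13 = 5.59
Sum = 67.37
67.37 is ≥ 66.5 and < 82 → Tier 2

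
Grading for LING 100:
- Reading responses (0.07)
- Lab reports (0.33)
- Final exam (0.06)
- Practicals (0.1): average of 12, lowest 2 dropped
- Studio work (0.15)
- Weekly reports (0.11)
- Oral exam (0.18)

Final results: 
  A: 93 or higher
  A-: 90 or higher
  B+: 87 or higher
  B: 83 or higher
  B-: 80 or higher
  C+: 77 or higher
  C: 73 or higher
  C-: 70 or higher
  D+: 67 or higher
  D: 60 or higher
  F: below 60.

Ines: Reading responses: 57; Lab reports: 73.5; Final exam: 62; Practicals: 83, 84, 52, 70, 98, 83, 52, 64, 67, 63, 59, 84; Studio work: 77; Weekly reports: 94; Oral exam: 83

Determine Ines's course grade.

Practicals: drop 52, 52 → average of remaining 10 = 755/10 = 75.5
Weighted total:
  Reading responses 57 × 0.07 = 3.99
  Lab reports 73.5 × 0.33 = 24.255
  Final exam 62 × 0.06 = 3.72
  Practicals 75.5 × 0.1 = 7.55
  Studio work 77 × 0.15 = 11.55
  Weekly reports 94 × 0.11 = 10.34
  Oral exam 83 × 0.18 = 14.94
Sum = 76.345
76.345 is ≥ 73 and < 77 → C

C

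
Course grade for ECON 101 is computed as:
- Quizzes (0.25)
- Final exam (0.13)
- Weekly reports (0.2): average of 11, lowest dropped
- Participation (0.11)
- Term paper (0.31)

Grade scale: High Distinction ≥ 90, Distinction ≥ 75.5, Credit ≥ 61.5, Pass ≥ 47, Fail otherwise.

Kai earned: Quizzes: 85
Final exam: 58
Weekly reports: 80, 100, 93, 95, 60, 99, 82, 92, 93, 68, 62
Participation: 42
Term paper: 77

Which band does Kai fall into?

Credit

Weekly reports: drop 60 → average of remaining 10 = 864/10 = 86.4
Weighted total:
  Quizzes 85 × 0.25 = 21.25
  Final exam 58 × 0.13 = 7.54
  Weekly reports 86.4 × 0.2 = 17.28
  Participation 42 × 0.11 = 4.62
  Term paper 77 × 0.31 = 23.87
Sum = 74.56
74.56 is ≥ 61.5 and < 75.5 → Credit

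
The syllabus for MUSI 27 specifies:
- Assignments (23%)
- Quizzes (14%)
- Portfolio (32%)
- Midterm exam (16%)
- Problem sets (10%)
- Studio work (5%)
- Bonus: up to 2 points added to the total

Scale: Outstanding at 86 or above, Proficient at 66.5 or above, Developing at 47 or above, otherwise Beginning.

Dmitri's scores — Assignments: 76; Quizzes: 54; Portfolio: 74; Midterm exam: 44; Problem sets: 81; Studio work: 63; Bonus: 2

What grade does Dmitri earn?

Weighted total:
  Assignments 76 × 0.23 = 17.48
  Quizzes 54 × 0.14 = 7.56
  Portfolio 74 × 0.32 = 23.68
  Midterm exam 44 × 0.16 = 7.04
  Problem sets 81 × 0.1 = 8.1
  Studio work 63 × 0.05 = 3.15
Sum = 67.01
Bonus: 67.01 + 2 = 69.01
69.01 is ≥ 66.5 and < 86 → Proficient

Proficient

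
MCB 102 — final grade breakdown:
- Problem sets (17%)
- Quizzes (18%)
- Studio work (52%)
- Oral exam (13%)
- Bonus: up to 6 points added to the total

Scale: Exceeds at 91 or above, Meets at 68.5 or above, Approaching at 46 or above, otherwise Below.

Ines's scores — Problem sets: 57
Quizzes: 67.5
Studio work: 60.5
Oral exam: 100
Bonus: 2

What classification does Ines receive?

Weighted total:
  Problem sets 57 × 0.17 = 9.69
  Quizzes 67.5 × 0.18 = 12.15
  Studio work 60.5 × 0.52 = 31.46
  Oral exam 100 × 0.13 = 13
Sum = 66.3
Bonus: 66.3 + 2 = 68.3
68.3 is ≥ 46 and < 68.5 → Approaching

Approaching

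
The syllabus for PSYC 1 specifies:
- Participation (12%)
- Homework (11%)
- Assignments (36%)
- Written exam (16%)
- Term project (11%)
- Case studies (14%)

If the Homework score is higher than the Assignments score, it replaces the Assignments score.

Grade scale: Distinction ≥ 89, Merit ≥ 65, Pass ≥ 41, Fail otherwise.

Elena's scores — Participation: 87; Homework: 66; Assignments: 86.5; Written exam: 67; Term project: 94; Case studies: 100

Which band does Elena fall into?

Merit

Homework (66) ≤ Assignments (86.5), so Assignments stays at 86.5.
Weighted total:
  Participation 87 × 0.12 = 10.44
  Homework 66 × 0.11 = 7.26
  Assignments 86.5 × 0.36 = 31.14
  Written exam 67 × 0.16 = 10.72
  Term project 94 × 0.11 = 10.34
  Case studies 100 × 0.14 = 14
Sum = 83.9
83.9 is ≥ 65 and < 89 → Merit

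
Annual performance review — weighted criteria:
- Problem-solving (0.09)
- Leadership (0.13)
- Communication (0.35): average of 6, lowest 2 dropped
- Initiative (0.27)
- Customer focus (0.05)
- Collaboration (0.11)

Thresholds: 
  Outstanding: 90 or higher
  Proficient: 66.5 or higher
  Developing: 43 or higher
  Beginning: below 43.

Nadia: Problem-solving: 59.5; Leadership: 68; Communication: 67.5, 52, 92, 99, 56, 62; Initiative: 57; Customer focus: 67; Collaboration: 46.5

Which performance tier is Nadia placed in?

Communication: drop 52, 56 → average of remaining 4 = 320.5/4 = 80.125
Weighted total:
  Problem-solving 59.5 × 0.09 = 5.355
  Leadership 68 × 0.13 = 8.84
  Communication 80.125 × 0.35 = 28.04375
  Initiative 57 × 0.27 = 15.39
  Customer focus 67 × 0.05 = 3.35
  Collaboration 46.5 × 0.11 = 5.115
Sum = 66.09375
66.09375 is ≥ 43 and < 66.5 → Developing

Developing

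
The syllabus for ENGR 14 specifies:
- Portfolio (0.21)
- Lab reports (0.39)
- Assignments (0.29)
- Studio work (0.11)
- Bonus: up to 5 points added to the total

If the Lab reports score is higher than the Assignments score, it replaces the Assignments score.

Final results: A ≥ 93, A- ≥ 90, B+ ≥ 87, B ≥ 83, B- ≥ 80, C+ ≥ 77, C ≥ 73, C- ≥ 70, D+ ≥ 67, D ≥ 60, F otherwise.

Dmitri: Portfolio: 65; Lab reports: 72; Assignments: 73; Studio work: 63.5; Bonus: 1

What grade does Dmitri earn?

C-

Lab reports (72) ≤ Assignments (73), so Assignments stays at 73.
Weighted total:
  Portfolio 65 × 0.21 = 13.65
  Lab reports 72 × 0.39 = 28.08
  Assignments 73 × 0.29 = 21.17
  Studio work 63.5 × 0.11 = 6.985
Sum = 69.885
Bonus: 69.885 + 1 = 70.885
70.885 is ≥ 70 and < 73 → C-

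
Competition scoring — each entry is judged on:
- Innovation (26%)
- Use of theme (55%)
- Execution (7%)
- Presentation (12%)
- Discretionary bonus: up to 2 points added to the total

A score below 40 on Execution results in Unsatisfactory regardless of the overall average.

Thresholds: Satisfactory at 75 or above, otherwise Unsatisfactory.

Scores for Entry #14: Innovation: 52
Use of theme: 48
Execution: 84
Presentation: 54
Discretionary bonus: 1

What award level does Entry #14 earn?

Execution score 84 ≥ 40: minimum met.
Weighted total:
  Innovation 52 × 0.26 = 13.52
  Use of theme 48 × 0.55 = 26.4
  Execution 84 × 0.07 = 5.88
  Presentation 54 × 0.12 = 6.48
Sum = 52.28
Discretionary bonus: 52.28 + 1 = 53.28
53.28 < 75 → Unsatisfactory

Unsatisfactory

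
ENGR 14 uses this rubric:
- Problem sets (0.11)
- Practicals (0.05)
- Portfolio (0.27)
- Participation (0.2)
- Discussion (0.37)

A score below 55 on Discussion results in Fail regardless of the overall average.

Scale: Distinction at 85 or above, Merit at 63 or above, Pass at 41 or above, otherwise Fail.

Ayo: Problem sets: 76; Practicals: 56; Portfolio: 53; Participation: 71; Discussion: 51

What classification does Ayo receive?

Fail

Discussion score 51 < 55: minimum not met.
Weighted total:
  Problem sets 76 × 0.11 = 8.36
  Practicals 56 × 0.05 = 2.8
  Portfolio 53 × 0.27 = 14.31
  Participation 71 × 0.2 = 14.2
  Discussion 51 × 0.37 = 18.87
Sum = 58.54
Because the Discussion minimum was not met, the result is Fail.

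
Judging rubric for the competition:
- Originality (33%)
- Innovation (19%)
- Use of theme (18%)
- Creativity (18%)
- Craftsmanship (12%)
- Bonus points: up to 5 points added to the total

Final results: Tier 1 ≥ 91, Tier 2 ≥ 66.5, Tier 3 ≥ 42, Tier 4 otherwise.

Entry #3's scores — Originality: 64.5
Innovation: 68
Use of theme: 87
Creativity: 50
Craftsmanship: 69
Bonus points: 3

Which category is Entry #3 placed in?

Weighted total:
  Originality 64.5 × 0.33 = 21.285
  Innovation 68 × 0.19 = 12.92
  Use of theme 87 × 0.18 = 15.66
  Creativity 50 × 0.18 = 9
  Craftsmanship 69 × 0.12 = 8.28
Sum = 67.145
Bonus points: 67.145 + 3 = 70.145
70.145 is ≥ 66.5 and < 91 → Tier 2

Tier 2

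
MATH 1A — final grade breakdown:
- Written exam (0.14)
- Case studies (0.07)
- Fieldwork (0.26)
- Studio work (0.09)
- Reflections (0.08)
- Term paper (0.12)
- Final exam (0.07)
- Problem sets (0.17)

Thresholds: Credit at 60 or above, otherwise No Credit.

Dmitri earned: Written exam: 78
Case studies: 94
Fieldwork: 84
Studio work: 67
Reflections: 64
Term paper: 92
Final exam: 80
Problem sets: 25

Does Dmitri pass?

Weighted total:
  Written exam 78 × 0.14 = 10.92
  Case studies 94 × 0.07 = 6.58
  Fieldwork 84 × 0.26 = 21.84
  Studio work 67 × 0.09 = 6.03
  Reflections 64 × 0.08 = 5.12
  Term paper 92 × 0.12 = 11.04
  Final exam 80 × 0.07 = 5.6
  Problem sets 25 × 0.17 = 4.25
Sum = 71.38
71.38 ≥ 60 → Credit

Credit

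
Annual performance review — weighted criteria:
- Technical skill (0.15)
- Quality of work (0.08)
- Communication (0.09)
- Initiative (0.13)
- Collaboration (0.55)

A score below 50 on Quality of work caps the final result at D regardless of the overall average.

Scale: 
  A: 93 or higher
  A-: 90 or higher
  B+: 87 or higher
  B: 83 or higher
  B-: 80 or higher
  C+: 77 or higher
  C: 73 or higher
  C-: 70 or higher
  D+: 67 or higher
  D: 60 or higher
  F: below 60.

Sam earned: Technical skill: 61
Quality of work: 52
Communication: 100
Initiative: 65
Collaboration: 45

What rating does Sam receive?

F

Quality of work score 52 ≥ 50: minimum met.
Weighted total:
  Technical skill 61 × 0.15 = 9.15
  Quality of work 52 × 0.08 = 4.16
  Communication 100 × 0.09 = 9
  Initiative 65 × 0.13 = 8.45
  Collaboration 45 × 0.55 = 24.75
Sum = 55.51
55.51 < 60 → F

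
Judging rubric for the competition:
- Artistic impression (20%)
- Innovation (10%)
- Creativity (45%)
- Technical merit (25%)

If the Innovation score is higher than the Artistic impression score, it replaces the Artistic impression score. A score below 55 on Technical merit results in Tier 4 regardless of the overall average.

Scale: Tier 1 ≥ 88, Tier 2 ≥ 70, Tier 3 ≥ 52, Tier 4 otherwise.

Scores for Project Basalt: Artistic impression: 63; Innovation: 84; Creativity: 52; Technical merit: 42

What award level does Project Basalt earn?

Tier 4

Innovation (84) > Artistic impression (63), so Artistic impression counts as 84.
Technical merit score 42 < 55: minimum not met.
Weighted total:
  Artistic impression 84 × 0.2 = 16.8
  Innovation 84 × 0.1 = 8.4
  Creativity 52 × 0.45 = 23.4
  Technical merit 42 × 0.25 = 10.5
Sum = 59.1
Because the Technical merit minimum was not met, the result is Tier 4.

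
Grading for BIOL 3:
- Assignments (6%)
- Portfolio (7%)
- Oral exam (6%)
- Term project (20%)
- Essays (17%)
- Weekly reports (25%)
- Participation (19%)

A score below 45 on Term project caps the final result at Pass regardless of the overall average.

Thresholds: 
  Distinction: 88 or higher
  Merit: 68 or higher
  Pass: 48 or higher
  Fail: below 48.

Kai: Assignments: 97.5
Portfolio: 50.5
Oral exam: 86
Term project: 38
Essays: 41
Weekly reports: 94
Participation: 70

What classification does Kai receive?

Pass

Term project score 38 < 45: minimum not met.
Weighted total:
  Assignments 97.5 × 0.06 = 5.85
  Portfolio 50.5 × 0.07 = 3.535
  Oral exam 86 × 0.06 = 5.16
  Term project 38 × 0.2 = 7.6
  Essays 41 × 0.17 = 6.97
  Weekly reports 94 × 0.25 = 23.5
  Participation 70 × 0.19 = 13.3
Sum = 65.915
65.915 would be Pass; cap at Pass applies → Pass.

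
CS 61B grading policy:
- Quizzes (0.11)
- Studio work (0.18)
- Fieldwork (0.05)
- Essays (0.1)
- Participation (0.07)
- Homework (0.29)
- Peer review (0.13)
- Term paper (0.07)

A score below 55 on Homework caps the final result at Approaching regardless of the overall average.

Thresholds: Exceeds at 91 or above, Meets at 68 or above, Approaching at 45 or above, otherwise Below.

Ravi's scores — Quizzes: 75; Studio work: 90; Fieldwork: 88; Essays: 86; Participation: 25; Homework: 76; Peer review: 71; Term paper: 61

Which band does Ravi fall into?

Homework score 76 ≥ 55: minimum met.
Weighted total:
  Quizzes 75 × 0.11 = 8.25
  Studio work 90 × 0.18 = 16.2
  Fieldwork 88 × 0.05 = 4.4
  Essays 86 × 0.1 = 8.6
  Participation 25 × 0.07 = 1.75
  Homework 76 × 0.29 = 22.04
  Peer review 71 × 0.13 = 9.23
  Term paper 61 × 0.07 = 4.27
Sum = 74.74
74.74 is ≥ 68 and < 91 → Meets

Meets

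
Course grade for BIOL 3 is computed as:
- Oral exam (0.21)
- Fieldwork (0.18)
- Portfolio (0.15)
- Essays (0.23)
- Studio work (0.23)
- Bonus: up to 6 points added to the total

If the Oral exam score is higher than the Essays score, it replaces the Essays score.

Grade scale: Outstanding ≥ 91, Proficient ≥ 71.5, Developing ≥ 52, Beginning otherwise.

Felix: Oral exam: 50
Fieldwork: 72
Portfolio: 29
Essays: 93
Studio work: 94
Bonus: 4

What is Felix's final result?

Oral exam (50) ≤ Essays (93), so Essays stays at 93.
Weighted total:
  Oral exam 50 × 0.21 = 10.5
  Fieldwork 72 × 0.18 = 12.96
  Portfolio 29 × 0.15 = 4.35
  Essays 93 × 0.23 = 21.39
  Studio work 94 × 0.23 = 21.62
Sum = 70.82
Bonus: 70.82 + 4 = 74.82
74.82 is ≥ 71.5 and < 91 → Proficient

Proficient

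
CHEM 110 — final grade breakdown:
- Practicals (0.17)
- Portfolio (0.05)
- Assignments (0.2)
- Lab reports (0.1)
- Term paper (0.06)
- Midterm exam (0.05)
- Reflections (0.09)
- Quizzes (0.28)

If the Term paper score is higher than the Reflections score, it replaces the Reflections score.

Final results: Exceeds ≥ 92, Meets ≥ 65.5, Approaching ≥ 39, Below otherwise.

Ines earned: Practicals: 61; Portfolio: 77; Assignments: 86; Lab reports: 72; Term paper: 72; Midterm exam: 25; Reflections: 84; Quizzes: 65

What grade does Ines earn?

Meets

Term paper (72) ≤ Reflections (84), so Reflections stays at 84.
Weighted total:
  Practicals 61 × 0.17 = 10.37
  Portfolio 77 × 0.05 = 3.85
  Assignments 86 × 0.2 = 17.2
  Lab reports 72 × 0.1 = 7.2
  Term paper 72 × 0.06 = 4.32
  Midterm exam 25 × 0.05 = 1.25
  Reflections 84 × 0.09 = 7.56
  Quizzes 65 × 0.28 = 18.2
Sum = 69.95
69.95 is ≥ 65.5 and < 92 → Meets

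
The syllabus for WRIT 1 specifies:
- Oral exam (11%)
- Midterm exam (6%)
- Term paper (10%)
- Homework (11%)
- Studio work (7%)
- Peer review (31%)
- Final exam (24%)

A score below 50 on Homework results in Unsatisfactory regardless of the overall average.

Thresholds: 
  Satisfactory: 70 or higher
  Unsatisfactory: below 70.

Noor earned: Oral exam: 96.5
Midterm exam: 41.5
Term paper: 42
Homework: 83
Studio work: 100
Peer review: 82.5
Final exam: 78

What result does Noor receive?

Homework score 83 ≥ 50: minimum met.
Weighted total:
  Oral exam 96.5 × 0.11 = 10.615
  Midterm exam 41.5 × 0.06 = 2.49
  Term paper 42 × 0.1 = 4.2
  Homework 83 × 0.11 = 9.13
  Studio work 100 × 0.07 = 7
  Peer review 82.5 × 0.31 = 25.575
  Final exam 78 × 0.24 = 18.72
Sum = 77.73
77.73 ≥ 70 → Satisfactory

Satisfactory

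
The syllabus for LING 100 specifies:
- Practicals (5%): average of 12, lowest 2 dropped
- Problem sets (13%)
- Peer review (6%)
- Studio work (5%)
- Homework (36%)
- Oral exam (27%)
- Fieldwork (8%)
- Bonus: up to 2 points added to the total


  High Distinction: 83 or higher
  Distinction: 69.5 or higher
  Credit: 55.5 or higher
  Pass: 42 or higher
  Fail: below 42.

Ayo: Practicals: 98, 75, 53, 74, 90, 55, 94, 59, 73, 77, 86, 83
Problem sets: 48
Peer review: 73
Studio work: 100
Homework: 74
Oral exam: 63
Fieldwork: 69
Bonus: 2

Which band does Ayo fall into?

Distinction

Practicals: drop 53, 55 → average of remaining 10 = 809/10 = 80.9
Weighted total:
  Practicals 80.9 × 0.05 = 4.045
  Problem sets 48 × 0.13 = 6.24
  Peer review 73 × 0.06 = 4.38
  Studio work 100 × 0.05 = 5
  Homework 74 × 0.36 = 26.64
  Oral exam 63 × 0.27 = 17.01
  Fieldwork 69 × 0.08 = 5.52
Sum = 68.835
Bonus: 68.835 + 2 = 70.835
70.835 is ≥ 69.5 and < 83 → Distinction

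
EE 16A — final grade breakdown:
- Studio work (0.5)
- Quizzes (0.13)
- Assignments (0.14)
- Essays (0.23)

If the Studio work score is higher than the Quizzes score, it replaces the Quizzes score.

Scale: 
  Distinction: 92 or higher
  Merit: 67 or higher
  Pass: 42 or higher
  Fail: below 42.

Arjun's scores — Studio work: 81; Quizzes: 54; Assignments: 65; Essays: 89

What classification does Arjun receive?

Studio work (81) > Quizzes (54), so Quizzes counts as 81.
Weighted total:
  Studio work 81 × 0.5 = 40.5
  Quizzes 81 × 0.13 = 10.53
  Assignments 65 × 0.14 = 9.1
  Essays 89 × 0.23 = 20.47
Sum = 80.6
80.6 is ≥ 67 and < 92 → Merit

Merit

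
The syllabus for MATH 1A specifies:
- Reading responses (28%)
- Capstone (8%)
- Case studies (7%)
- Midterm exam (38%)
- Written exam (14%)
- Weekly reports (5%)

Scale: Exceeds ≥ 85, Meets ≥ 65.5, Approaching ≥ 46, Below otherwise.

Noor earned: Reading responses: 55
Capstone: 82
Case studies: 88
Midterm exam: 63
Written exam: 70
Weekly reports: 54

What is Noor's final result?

Approaching

Weighted total:
  Reading responses 55 × 0.28 = 15.4
  Capstone 82 × 0.08 = 6.56
  Case studies 88 × 0.07 = 6.16
  Midterm exam 63 × 0.38 = 23.94
  Written exam 70 × 0.14 = 9.8
  Weekly reports 54 × 0.05 = 2.7
Sum = 64.56
64.56 is ≥ 46 and < 65.5 → Approaching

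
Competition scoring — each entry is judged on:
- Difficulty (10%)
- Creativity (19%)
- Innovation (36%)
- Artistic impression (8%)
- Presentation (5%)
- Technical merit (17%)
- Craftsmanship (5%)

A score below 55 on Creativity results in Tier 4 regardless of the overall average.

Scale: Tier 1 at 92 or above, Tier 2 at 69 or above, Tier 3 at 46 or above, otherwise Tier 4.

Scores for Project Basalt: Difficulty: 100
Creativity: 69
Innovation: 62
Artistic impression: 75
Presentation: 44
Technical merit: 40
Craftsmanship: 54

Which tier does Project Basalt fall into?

Creativity score 69 ≥ 55: minimum met.
Weighted total:
  Difficulty 100 × 0.1 = 10
  Creativity 69 × 0.19 = 13.11
  Innovation 62 × 0.36 = 22.32
  Artistic impression 75 × 0.08 = 6
  Presentation 44 × 0.05 = 2.2
  Technical merit 40 × 0.17 = 6.8
  Craftsmanship 54 × 0.05 = 2.7
Sum = 63.13
63.13 is ≥ 46 and < 69 → Tier 3

Tier 3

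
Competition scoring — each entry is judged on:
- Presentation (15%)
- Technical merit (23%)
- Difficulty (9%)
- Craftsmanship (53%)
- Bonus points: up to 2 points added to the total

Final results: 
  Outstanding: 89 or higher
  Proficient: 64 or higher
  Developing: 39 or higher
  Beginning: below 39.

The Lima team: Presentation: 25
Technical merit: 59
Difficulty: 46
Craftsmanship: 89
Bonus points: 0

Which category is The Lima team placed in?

Weighted total:
  Presentation 25 × 0.15 = 3.75
  Technical merit 59 × 0.23 = 13.57
  Difficulty 46 × 0.09 = 4.14
  Craftsmanship 89 × 0.53 = 47.17
Sum = 68.63
Bonus points: 68.63 + 0 = 68.63
68.63 is ≥ 64 and < 89 → Proficient

Proficient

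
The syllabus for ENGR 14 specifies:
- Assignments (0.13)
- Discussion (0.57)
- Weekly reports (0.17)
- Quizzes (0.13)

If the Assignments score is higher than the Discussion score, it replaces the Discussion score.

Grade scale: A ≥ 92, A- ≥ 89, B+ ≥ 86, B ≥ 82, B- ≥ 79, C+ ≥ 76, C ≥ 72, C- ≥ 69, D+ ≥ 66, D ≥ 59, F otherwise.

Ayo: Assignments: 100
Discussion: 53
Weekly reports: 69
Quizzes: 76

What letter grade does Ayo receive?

A-

Assignments (100) > Discussion (53), so Discussion counts as 100.
Weighted total:
  Assignments 100 × 0.13 = 13
  Discussion 100 × 0.57 = 57
  Weekly reports 69 × 0.17 = 11.73
  Quizzes 76 × 0.13 = 9.88
Sum = 91.61
91.61 is ≥ 89 and < 92 → A-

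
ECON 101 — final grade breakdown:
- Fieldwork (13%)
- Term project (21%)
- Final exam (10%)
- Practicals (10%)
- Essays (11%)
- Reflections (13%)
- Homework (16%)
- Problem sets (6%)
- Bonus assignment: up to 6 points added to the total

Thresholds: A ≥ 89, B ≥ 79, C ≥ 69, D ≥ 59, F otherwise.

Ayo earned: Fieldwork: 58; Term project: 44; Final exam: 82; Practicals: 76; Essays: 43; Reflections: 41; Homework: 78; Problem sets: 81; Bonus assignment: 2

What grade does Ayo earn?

Weighted total:
  Fieldwork 58 × 0.13 = 7.54
  Term project 44 × 0.21 = 9.24
  Final exam 82 × 0.1 = 8.2
  Practicals 76 × 0.1 = 7.6
  Essays 43 × 0.11 = 4.73
  Reflections 41 × 0.13 = 5.33
  Homework 78 × 0.16 = 12.48
  Problem sets 81 × 0.06 = 4.86
Sum = 59.98
Bonus assignment: 59.98 + 2 = 61.98
61.98 is ≥ 59 and < 69 → D

D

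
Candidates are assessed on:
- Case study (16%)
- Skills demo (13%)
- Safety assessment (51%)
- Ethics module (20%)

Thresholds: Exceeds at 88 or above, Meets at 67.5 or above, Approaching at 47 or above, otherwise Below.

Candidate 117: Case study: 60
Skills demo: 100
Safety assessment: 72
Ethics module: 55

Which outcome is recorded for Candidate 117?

Weighted total:
  Case study 60 × 0.16 = 9.6
  Skills demo 100 × 0.13 = 13
  Safety assessment 72 × 0.51 = 36.72
  Ethics module 55 × 0.2 = 11
Sum = 70.32
70.32 is ≥ 67.5 and < 88 → Meets

Meets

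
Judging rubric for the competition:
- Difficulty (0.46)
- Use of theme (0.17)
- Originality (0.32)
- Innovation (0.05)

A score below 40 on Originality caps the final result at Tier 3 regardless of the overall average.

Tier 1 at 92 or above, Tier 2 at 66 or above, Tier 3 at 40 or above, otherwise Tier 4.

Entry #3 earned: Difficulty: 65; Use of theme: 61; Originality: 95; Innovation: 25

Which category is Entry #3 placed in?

Tier 2

Originality score 95 ≥ 40: minimum met.
Weighted total:
  Difficulty 65 × 0.46 = 29.9
  Use of theme 61 × 0.17 = 10.37
  Originality 95 × 0.32 = 30.4
  Innovation 25 × 0.05 = 1.25
Sum = 71.92
71.92 is ≥ 66 and < 92 → Tier 2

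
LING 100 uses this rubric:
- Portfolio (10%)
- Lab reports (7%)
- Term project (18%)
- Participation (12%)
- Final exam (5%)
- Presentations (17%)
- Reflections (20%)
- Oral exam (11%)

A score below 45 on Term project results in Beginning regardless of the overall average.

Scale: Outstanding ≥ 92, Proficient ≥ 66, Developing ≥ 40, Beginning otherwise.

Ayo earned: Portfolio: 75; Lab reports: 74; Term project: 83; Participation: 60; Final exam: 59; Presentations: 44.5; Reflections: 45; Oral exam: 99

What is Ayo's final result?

Term project score 83 ≥ 45: minimum met.
Weighted total:
  Portfolio 75 × 0.1 = 7.5
  Lab reports 74 × 0.07 = 5.18
  Term project 83 × 0.18 = 14.94
  Participation 60 × 0.12 = 7.2
  Final exam 59 × 0.05 = 2.95
  Presentations 44.5 × 0.17 = 7.565
  Reflections 45 × 0.2 = 9
  Oral exam 99 × 0.11 = 10.89
Sum = 65.225
65.225 is ≥ 40 and < 66 → Developing

Developing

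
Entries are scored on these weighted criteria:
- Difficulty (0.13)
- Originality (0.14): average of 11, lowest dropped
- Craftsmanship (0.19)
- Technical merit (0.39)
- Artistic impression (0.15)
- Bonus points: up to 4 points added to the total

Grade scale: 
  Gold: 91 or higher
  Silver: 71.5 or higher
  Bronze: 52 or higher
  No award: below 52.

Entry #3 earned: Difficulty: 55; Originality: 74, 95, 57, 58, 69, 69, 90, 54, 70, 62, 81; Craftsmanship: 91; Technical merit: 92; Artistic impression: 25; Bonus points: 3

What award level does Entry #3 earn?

Silver

Originality: drop 54 → average of remaining 10 = 725/10 = 72.5
Weighted total:
  Difficulty 55 × 0.13 = 7.15
  Originality 72.5 × 0.14 = 10.15
  Craftsmanship 91 × 0.19 = 17.29
  Technical merit 92 × 0.39 = 35.88
  Artistic impression 25 × 0.15 = 3.75
Sum = 74.22
Bonus points: 74.22 + 3 = 77.22
77.22 is ≥ 71.5 and < 91 → Silver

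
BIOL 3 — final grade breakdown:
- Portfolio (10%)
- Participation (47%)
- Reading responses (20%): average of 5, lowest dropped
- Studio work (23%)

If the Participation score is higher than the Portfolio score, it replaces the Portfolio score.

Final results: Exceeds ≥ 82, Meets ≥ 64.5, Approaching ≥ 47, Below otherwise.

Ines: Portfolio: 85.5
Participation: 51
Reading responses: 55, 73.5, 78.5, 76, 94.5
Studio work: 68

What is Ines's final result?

Approaching

Reading responses: drop 55 → average of remaining 4 = 322.5/4 = 80.625
Participation (51) ≤ Portfolio (85.5), so Portfolio stays at 85.5.
Weighted total:
  Portfolio 85.5 × 0.1 = 8.55
  Participation 51 × 0.47 = 23.97
  Reading responses 80.625 × 0.2 = 16.125
  Studio work 68 × 0.23 = 15.64
Sum = 64.285
64.285 is ≥ 47 and < 64.5 → Approaching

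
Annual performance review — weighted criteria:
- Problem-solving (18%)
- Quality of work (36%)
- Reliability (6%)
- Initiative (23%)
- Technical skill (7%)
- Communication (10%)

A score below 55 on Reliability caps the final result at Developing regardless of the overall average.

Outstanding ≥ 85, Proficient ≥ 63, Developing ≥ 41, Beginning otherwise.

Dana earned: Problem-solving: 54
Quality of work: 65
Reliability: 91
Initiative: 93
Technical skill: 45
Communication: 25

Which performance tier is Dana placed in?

Reliability score 91 ≥ 55: minimum met.
Weighted total:
  Problem-solving 54 × 0.18 = 9.72
  Quality of work 65 × 0.36 = 23.4
  Reliability 91 × 0.06 = 5.46
  Initiative 93 × 0.23 = 21.39
  Technical skill 45 × 0.07 = 3.15
  Communication 25 × 0.1 = 2.5
Sum = 65.62
65.62 is ≥ 63 and < 85 → Proficient

Proficient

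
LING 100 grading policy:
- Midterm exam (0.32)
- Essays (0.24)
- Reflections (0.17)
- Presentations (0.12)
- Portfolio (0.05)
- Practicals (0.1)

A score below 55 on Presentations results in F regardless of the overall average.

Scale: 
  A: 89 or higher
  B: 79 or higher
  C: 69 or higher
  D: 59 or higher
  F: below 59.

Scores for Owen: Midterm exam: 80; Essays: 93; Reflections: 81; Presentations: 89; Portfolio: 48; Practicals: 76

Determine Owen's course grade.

Presentations score 89 ≥ 55: minimum met.
Weighted total:
  Midterm exam 80 × 0.32 = 25.6
  Essays 93 × 0.24 = 22.32
  Reflections 81 × 0.17 = 13.77
  Presentations 89 × 0.12 = 10.68
  Portfolio 48 × 0.05 = 2.4
  Practicals 76 × 0.1 = 7.6
Sum = 82.37
82.37 is ≥ 79 and < 89 → B

B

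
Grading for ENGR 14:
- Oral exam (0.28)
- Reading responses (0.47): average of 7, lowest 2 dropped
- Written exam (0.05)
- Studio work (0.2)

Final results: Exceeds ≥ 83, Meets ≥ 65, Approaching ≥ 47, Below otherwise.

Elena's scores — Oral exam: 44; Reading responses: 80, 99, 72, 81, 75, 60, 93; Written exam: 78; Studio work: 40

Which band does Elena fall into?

Reading responses: drop 60, 72 → average of remaining 5 = 428/5 = 85.6
Weighted total:
  Oral exam 44 × 0.28 = 12.32
  Reading responses 85.6 × 0.47 = 40.232
  Written exam 78 × 0.05 = 3.9
  Studio work 40 × 0.2 = 8
Sum = 64.452
64.452 is ≥ 47 and < 65 → Approaching

Approaching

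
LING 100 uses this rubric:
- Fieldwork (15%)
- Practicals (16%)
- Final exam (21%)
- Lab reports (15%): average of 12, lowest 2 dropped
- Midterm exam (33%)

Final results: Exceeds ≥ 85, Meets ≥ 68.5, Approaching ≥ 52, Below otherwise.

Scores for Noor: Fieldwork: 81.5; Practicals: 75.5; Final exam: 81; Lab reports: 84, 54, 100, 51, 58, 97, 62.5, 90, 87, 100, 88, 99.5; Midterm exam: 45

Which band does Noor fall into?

Lab reports: drop 51, 54 → average of remaining 10 = 866/10 = 86.6
Weighted total:
  Fieldwork 81.5 × 0.15 = 12.225
  Practicals 75.5 × 0.16 = 12.08
  Final exam 81 × 0.21 = 17.01
  Lab reports 86.6 × 0.15 = 12.99
  Midterm exam 45 × 0.33 = 14.85
Sum = 69.155
69.155 is ≥ 68.5 and < 85 → Meets

Meets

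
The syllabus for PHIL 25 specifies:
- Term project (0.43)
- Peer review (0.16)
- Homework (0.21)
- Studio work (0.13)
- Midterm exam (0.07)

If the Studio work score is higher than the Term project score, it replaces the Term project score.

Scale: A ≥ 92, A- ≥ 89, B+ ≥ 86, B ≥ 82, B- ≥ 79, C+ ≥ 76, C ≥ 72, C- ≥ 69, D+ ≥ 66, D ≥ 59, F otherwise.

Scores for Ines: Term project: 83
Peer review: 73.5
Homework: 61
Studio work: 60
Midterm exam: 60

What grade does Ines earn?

C

Studio work (60) ≤ Term project (83), so Term project stays at 83.
Weighted total:
  Term project 83 × 0.43 = 35.69
  Peer review 73.5 × 0.16 = 11.76
  Homework 61 × 0.21 = 12.81
  Studio work 60 × 0.13 = 7.8
  Midterm exam 60 × 0.07 = 4.2
Sum = 72.26
72.26 is ≥ 72 and < 76 → C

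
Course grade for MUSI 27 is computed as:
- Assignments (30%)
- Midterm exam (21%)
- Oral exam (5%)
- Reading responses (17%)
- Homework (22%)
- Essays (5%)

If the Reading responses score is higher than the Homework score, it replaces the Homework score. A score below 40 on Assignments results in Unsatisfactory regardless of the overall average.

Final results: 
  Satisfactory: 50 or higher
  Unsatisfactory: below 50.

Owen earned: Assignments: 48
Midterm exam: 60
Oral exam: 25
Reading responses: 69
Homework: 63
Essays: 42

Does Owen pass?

Reading responses (69) > Homework (63), so Homework counts as 69.
Assignments score 48 ≥ 40: minimum met.
Weighted total:
  Assignments 48 × 0.3 = 14.4
  Midterm exam 60 × 0.21 = 12.6
  Oral exam 25 × 0.05 = 1.25
  Reading responses 69 × 0.17 = 11.73
  Homework 69 × 0.22 = 15.18
  Essays 42 × 0.05 = 2.1
Sum = 57.26
57.26 ≥ 50 → Satisfactory

Satisfactory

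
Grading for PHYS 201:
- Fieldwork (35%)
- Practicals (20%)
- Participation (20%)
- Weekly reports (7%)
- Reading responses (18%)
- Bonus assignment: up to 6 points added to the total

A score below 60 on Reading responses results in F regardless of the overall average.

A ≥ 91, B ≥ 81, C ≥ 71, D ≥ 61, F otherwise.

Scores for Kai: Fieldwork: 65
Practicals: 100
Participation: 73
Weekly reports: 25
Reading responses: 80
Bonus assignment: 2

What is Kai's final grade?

Reading responses score 80 ≥ 60: minimum met.
Weighted total:
  Fieldwork 65 × 0.35 = 22.75
  Practicals 100 × 0.2 = 20
  Participation 73 × 0.2 = 14.6
  Weekly reports 25 × 0.07 = 1.75
  Reading responses 80 × 0.18 = 14.4
Sum = 73.5
Bonus assignment: 73.5 + 2 = 75.5
75.5 is ≥ 71 and < 81 → C

C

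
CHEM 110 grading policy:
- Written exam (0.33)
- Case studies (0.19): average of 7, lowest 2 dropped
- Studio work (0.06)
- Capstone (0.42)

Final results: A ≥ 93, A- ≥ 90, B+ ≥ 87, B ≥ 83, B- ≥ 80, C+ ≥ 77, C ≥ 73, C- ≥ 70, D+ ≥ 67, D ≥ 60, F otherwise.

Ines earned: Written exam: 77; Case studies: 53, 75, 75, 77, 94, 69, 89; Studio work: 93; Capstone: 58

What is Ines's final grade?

Case studies: drop 53, 69 → average of remaining 5 = 410/5 = 82
Weighted total:
  Written exam 77 × 0.33 = 25.41
  Case studies 82 × 0.19 = 15.58
  Studio work 93 × 0.06 = 5.58
  Capstone 58 × 0.42 = 24.36
Sum = 70.93
70.93 is ≥ 70 and < 73 → C-

C-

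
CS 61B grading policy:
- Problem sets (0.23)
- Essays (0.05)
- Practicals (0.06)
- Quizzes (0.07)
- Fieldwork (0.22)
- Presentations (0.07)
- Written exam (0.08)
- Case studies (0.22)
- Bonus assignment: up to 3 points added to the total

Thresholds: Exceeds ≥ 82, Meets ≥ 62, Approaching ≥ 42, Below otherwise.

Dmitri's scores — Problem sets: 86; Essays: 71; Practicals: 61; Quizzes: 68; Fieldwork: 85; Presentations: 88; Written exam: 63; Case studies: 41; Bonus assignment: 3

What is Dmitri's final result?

Weighted total:
  Problem sets 86 × 0.23 = 19.78
  Essays 71 × 0.05 = 3.55
  Practicals 61 × 0.06 = 3.66
  Quizzes 68 × 0.07 = 4.76
  Fieldwork 85 × 0.22 = 18.7
  Presentations 88 × 0.07 = 6.16
  Written exam 63 × 0.08 = 5.04
  Case studies 41 × 0.22 = 9.02
Sum = 70.67
Bonus assignment: 70.67 + 3 = 73.67
73.67 is ≥ 62 and < 82 → Meets

Meets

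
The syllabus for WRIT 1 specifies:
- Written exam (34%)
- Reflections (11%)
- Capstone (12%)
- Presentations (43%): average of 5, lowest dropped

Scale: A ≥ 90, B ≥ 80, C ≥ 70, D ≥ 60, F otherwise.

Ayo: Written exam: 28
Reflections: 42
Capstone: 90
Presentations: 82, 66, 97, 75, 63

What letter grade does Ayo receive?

F

Presentations: drop 63 → average of remaining 4 = 320/4 = 80
Weighted total:
  Written exam 28 × 0.34 = 9.52
  Reflections 42 × 0.11 = 4.62
  Capstone 90 × 0.12 = 10.8
  Presentations 80 × 0.43 = 34.4
Sum = 59.34
59.34 < 60 → F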